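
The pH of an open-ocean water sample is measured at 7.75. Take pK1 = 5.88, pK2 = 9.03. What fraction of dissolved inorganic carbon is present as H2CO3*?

α₀ = 0.0127

α₀ = 1 / (1 + K1/[H⁺] + K1K2/[H⁺]²) = 1 / (1 + 10^+1.87 + 10^+0.59)
   = 1 / (1 + 74.131 + 3.8905) = 1/79.021 = 0.01265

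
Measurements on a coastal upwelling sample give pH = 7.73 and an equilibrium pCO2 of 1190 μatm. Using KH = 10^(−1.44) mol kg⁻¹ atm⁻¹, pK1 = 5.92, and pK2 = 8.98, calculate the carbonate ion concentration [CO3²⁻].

[CO3²⁻] = 0.157 mmol/kg

[CO2*] = KH · pCO2 = 10^(−1.44) × 1190×10^-6 = 4.321×10^-5 mol/kg
α₀ = 1/(1 + K1/[H⁺] + K1K2/[H⁺]²) = 1/(1 + 10^+1.81 + 10^+0.56) = 0.01445
DIC = [CO2*]/α₀ = 4.321×10^-5 / 0.01445 = 2.990 mmol/kg
[CO3²⁻] = α₂·DIC; α₂ = 0.05247, so [CO3²⁻] = 0.05247 × 2.990 = 0.157 mmol/kg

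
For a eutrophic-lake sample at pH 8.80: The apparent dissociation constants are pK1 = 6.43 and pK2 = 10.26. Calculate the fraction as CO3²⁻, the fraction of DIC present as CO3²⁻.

α₂ = 0.0334

α₂ = 1 / (1 + [H⁺]/K2 + [H⁺]²/(K1K2)) = 1 / (1 + 10^+1.46 + 10^-0.91)
   = 1 / (1 + 28.840 + 0.12303) = 1/29.963 = 0.03337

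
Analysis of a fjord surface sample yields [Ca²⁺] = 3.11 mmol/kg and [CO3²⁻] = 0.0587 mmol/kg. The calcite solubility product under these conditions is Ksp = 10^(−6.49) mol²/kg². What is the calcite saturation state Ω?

Ω = 0.564

Ksp = 10^(−6.49) = 3.236×10^-7
Ω = [Ca²⁺][CO3²⁻]/Ksp = (3.11×10^-3)(0.0587×10^-3) / 3.236×10^-7 = 0.564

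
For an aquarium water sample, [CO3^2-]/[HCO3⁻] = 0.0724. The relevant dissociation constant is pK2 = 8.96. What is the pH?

From K2 = [H⁺][CO3^2-]/[HCO3⁻]:  pH = pK2 + log₁₀([CO3^2-]/[HCO3⁻])
log₁₀(0.0724) = -1.140
pH = 8.96 + (-1.140) = 7.82

pH = 7.82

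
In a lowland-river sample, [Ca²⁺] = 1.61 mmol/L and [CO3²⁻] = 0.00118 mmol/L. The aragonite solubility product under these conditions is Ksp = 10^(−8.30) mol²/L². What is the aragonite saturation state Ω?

Ω = 0.379

Ksp = 10^(−8.30) = 5.012×10^-9
Ω = [Ca²⁺][CO3²⁻]/Ksp = (1.61×10^-3)(0.00118×10^-3) / 5.012×10^-9 = 0.379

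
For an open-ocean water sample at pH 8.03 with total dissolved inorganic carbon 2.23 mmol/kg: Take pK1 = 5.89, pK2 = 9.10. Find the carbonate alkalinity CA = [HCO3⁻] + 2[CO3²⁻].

CA = 2.39 mmol/kg

CA = [HCO3⁻] + 2[CO3²⁻] = (α₁ + 2α₂)·DIC
At pH 8.03: [H⁺]/K1 = 10^-2.14 = 0.0072444, K2/[H⁺] = 10^-1.07 = 0.085114
α₁ = 1/(1 + 0.0072444 + 0.085114) = 1/1.0924 = 0.9155; α₂ = α₁·K2/[H⁺] = 0.07792
α₁ + 2α₂ = 1.0713
CA = 1.0713 × 2.23 = 2.39 mmol/kg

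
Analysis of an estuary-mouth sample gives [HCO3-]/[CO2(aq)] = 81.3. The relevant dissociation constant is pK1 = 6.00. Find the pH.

pH = 7.91

From K1 = [H⁺][HCO3-]/[CO2(aq)]:  pH = pK1 + log₁₀([HCO3-]/[CO2(aq)])
log₁₀(81.3) = +1.910
pH = 6.00 + (+1.910) = 7.91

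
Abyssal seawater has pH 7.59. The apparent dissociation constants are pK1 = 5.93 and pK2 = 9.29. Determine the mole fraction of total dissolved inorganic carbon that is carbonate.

α₂ = 1 / (1 + [H⁺]/K2 + [H⁺]²/(K1K2)) = 1 / (1 + 10^+1.70 + 10^+0.04)
   = 1 / (1 + 50.119 + 1.0965) = 1/52.215 = 0.01915

α₂ = 0.0192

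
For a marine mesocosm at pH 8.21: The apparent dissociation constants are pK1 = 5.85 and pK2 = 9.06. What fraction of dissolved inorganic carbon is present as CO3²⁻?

α₂ = 0.123

α₂ = 1 / (1 + [H⁺]/K2 + [H⁺]²/(K1K2)) = 1 / (1 + 10^+0.85 + 10^-1.51)
   = 1 / (1 + 7.0795 + 0.030903) = 1/8.1104 = 0.1233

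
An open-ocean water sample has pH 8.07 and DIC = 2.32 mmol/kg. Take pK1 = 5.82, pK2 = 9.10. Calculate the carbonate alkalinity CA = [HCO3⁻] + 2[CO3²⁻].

CA = [HCO3⁻] + 2[CO3²⁻] = (α₁ + 2α₂)·DIC
At pH 8.07: [H⁺]/K1 = 10^-2.25 = 0.0056234, K2/[H⁺] = 10^-1.03 = 0.093325
α₁ = 1/(1 + 0.0056234 + 0.093325) = 1/1.0989 = 0.9100; α₂ = α₁·K2/[H⁺] = 0.08492
α₁ + 2α₂ = 1.0798
CA = 1.0798 × 2.32 = 2.51 mmol/kg

CA = 2.51 mmol/kg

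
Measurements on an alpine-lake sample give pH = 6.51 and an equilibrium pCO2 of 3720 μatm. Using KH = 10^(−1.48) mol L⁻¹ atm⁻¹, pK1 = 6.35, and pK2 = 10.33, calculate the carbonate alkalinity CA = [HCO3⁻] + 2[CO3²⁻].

[CO2*] = KH · pCO2 = 10^(−1.48) × 3720×10^-6 = 1.232×10^-4 mol/L
α₀ = 1/(1 + K1/[H⁺] + K1K2/[H⁺]²) = 1/(1 + 10^+0.16 + 10^-3.66) = 0.4089
DIC = [CO2*]/α₀ = 1.232×10^-4 / 0.4089 = 0.3013 mmol/L
CA = (α₁ + 2α₂)·DIC = (0.5910 + 2×8.945×10^-5) × 0.3013 = 0.178 mmol/L

CA = 0.178 mmol/L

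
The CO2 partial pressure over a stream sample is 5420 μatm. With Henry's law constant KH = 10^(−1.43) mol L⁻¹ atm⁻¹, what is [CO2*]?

KH = 10^(−1.43) = 3.715×10^-2 mol L⁻¹ atm⁻¹
[CO2*] = KH · pCO2 = 3.715×10^-2 × 5420×10^-6 atm = 2.01×10^-4 mol/L

[CO2*] = 201 μmol/L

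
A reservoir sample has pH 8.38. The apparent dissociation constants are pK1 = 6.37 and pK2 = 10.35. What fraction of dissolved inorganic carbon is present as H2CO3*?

α₀ = 0.00958

α₀ = 1 / (1 + K1/[H⁺] + K1K2/[H⁺]²) = 1 / (1 + 10^+2.01 + 10^+0.04)
   = 1 / (1 + 102.33 + 1.0965) = 1/104.43 = 0.009576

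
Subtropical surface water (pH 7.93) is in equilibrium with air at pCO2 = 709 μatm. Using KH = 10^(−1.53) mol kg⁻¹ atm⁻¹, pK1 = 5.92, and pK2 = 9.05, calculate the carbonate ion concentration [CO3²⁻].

[CO3²⁻] = 0.162 mmol/kg

[CO2*] = KH · pCO2 = 10^(−1.53) × 709×10^-6 = 2.092×10^-5 mol/kg
α₀ = 1/(1 + K1/[H⁺] + K1K2/[H⁺]²) = 1/(1 + 10^+2.01 + 10^+0.89) = 0.009002
DIC = [CO2*]/α₀ = 2.092×10^-5 / 0.009002 = 2.324 mmol/kg
[CO3²⁻] = α₂·DIC; α₂ = 0.06987, so [CO3²⁻] = 0.06987 × 2.324 = 0.162 mmol/kg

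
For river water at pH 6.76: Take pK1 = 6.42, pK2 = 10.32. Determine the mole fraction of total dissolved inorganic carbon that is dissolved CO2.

α₀ = 1 / (1 + K1/[H⁺] + K1K2/[H⁺]²) = 1 / (1 + 10^+0.34 + 10^-3.22)
   = 1 / (1 + 2.1878 + 0.00060256) = 1/3.1884 = 0.3136

α₀ = 0.314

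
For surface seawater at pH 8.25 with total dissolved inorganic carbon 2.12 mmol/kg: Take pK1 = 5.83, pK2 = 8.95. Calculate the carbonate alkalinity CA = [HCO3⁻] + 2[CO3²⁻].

CA = [HCO3⁻] + 2[CO3²⁻] = (α₁ + 2α₂)·DIC
At pH 8.25: [H⁺]/K1 = 10^-2.42 = 0.0038019, K2/[H⁺] = 10^-0.70 = 0.19953
α₁ = 1/(1 + 0.0038019 + 0.19953) = 1/1.2033 = 0.8310; α₂ = α₁·K2/[H⁺] = 0.1658
α₁ + 2α₂ = 1.1627
CA = 1.1627 × 2.12 = 2.46 mmol/kg

CA = 2.46 mmol/kg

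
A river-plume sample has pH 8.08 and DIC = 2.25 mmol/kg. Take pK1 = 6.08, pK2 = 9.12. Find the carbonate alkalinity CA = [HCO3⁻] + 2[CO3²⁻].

CA = [HCO3⁻] + 2[CO3²⁻] = (α₁ + 2α₂)·DIC
At pH 8.08: [H⁺]/K1 = 10^-2.00 = 0.010000, K2/[H⁺] = 10^-1.04 = 0.091201
α₁ = 1/(1 + 0.010000 + 0.091201) = 1/1.1012 = 0.9081; α₂ = α₁·K2/[H⁺] = 0.08282
α₁ + 2α₂ = 1.0737
CA = 1.0737 × 2.25 = 2.42 mmol/kg

CA = 2.42 mmol/kg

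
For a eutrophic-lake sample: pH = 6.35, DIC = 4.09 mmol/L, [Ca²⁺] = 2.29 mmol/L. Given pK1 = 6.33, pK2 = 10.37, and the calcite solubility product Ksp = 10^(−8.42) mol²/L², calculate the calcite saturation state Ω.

α₂ = 1 / (1 + [H⁺]/K2 + [H⁺]²/(K1K2)) = 1 / (1 + 10^+4.02 + 10^+4.00)
   = 1 / (1 + 1.0471×10^4 + 1.0000×10^4) = 1/2.0472×10^4 = 4.885×10^-5
[CO3²⁻] = α₂ × DIC = 4.885×10^-5 × 4.09 = 0.0001998 mmol/L = 0.1998 μmol/L
Ksp = 10^(−8.42) = 3.802×10^-9
Ω = [Ca²⁺][CO3²⁻]/Ksp = (2.29×10^-3)(1.998×10^-7) / 3.802×10^-9 = 0.120

Ω = 0.120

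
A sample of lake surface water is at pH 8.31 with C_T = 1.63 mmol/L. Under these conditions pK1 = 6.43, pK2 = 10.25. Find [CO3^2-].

α₂ = 1 / (1 + [H⁺]/K2 + [H⁺]²/(K1K2)) = 1 / (1 + 10^+1.94 + 10^+0.06)
   = 1 / (1 + 87.096 + 1.1482) = 1/89.245 = 0.01121
[CO3²⁻] = α₂ × DIC = 0.01121 × 1.63 = 0.0183 mmol/L = 18.3 μmol/L

[CO3²⁻] = 18.3 μmol/L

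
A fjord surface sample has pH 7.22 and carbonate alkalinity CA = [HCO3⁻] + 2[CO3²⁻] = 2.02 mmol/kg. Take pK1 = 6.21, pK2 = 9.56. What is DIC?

CA = [HCO3⁻] + 2[CO3²⁻] = (α₁ + 2α₂)·DIC
At pH 7.22: [H⁺]/K1 = 10^-1.01 = 0.097724, K2/[H⁺] = 10^-2.34 = 0.0045709
α₁ = 1/(1 + 0.097724 + 0.0045709) = 1/1.1023 = 0.9072; α₂ = α₁·K2/[H⁺] = 0.004147
α₁ + 2α₂ = 0.9155
DIC = CA / (α₁ + 2α₂) = 2.02 / 0.9155 = 2.21 mmol/kg

DIC = 2.21 mmol/kg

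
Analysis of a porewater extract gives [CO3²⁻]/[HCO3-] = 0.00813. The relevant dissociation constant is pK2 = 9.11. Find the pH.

pH = 7.02

From K2 = [H⁺][CO3²⁻]/[HCO3-]:  pH = pK2 + log₁₀([CO3²⁻]/[HCO3-])
log₁₀(0.00813) = -2.090
pH = 9.11 + (-2.090) = 7.02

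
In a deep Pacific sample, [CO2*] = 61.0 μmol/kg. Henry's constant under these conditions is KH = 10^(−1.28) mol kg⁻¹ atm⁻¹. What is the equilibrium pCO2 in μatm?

KH = 10^(−1.28) = 5.248×10^-2 mol kg⁻¹ atm⁻¹
pCO2 = [CO2*]/KH = 61.0×10^-6 / 5.248×10^-2 = 1.16×10^-3 atm = 1160 μatm

pCO2 = 1160 μatm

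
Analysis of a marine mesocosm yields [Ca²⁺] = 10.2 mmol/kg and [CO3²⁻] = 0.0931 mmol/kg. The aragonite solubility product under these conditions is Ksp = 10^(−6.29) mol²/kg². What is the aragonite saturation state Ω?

Ksp = 10^(−6.29) = 5.129×10^-7
Ω = [Ca²⁺][CO3²⁻]/Ksp = (10.2×10^-3)(0.0931×10^-3) / 5.129×10^-7 = 1.85

Ω = 1.85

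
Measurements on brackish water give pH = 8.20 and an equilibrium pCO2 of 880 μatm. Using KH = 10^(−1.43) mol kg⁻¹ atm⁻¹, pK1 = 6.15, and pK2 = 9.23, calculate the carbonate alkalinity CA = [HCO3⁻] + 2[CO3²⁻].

[CO2*] = KH · pCO2 = 10^(−1.43) × 880×10^-6 = 3.270×10^-5 mol/kg
α₀ = 1/(1 + K1/[H⁺] + K1K2/[H⁺]²) = 1/(1 + 10^+2.05 + 10^+1.02) = 0.008086
DIC = [CO2*]/α₀ = 3.270×10^-5 / 0.008086 = 4.044 mmol/kg
CA = (α₁ + 2α₂)·DIC = (0.9072 + 2×0.08467) × 4.044 = 4.35 mmol/kg

CA = 4.35 mmol/kg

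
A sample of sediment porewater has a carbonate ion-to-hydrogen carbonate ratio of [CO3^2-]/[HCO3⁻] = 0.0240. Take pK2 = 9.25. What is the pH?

From K2 = [H⁺][CO3^2-]/[HCO3⁻]:  pH = pK2 + log₁₀([CO3^2-]/[HCO3⁻])
log₁₀(0.0240) = -1.620
pH = 9.25 + (-1.620) = 7.63

pH = 7.63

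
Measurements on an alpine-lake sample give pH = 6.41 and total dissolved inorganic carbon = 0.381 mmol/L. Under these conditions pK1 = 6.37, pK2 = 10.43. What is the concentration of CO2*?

α₀ = 1 / (1 + K1/[H⁺] + K1K2/[H⁺]²) = 1 / (1 + 10^+0.04 + 10^-3.98)
   = 1 / (1 + 1.0965 + 0.00010471) = 1/2.0966 = 0.4770
[CO2*] = α₀ × DIC = 0.4770 × 0.381 = 0.182 mmol/L

[CO2*] = 0.182 mmol/L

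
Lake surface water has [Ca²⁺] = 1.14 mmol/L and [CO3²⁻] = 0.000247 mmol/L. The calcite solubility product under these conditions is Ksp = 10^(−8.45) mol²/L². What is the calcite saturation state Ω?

Ksp = 10^(−8.45) = 3.548×10^-9
Ω = [Ca²⁺][CO3²⁻]/Ksp = (1.14×10^-3)(0.000247×10^-3) / 3.548×10^-9 = 0.0794

Ω = 0.0794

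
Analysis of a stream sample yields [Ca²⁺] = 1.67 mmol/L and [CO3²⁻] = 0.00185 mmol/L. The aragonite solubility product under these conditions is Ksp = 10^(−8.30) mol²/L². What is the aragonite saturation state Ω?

Ω = 0.616

Ksp = 10^(−8.30) = 5.012×10^-9
Ω = [Ca²⁺][CO3²⁻]/Ksp = (1.67×10^-3)(0.00185×10^-3) / 5.012×10^-9 = 0.616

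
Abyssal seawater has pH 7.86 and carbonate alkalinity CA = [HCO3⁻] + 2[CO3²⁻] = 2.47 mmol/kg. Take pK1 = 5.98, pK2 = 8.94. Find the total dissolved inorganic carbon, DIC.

CA = [HCO3⁻] + 2[CO3²⁻] = (α₁ + 2α₂)·DIC
At pH 7.86: [H⁺]/K1 = 10^-1.88 = 0.013183, K2/[H⁺] = 10^-1.08 = 0.083176
α₁ = 1/(1 + 0.013183 + 0.083176) = 1/1.0964 = 0.9121; α₂ = α₁·K2/[H⁺] = 0.07587
α₁ + 2α₂ = 1.0638
DIC = CA / (α₁ + 2α₂) = 2.47 / 1.0638 = 2.32 mmol/kg

DIC = 2.32 mmol/kg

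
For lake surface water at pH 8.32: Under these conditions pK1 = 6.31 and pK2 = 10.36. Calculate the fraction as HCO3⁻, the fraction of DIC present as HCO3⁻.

α₁ = 0.981

α₁ = 1 / (1 + [H⁺]/K1 + K2/[H⁺]) = 1 / (1 + 10^-2.01 + 10^-2.04)
   = 1 / (1 + 0.0097724 + 0.0091201) = 1/1.0189 = 0.9815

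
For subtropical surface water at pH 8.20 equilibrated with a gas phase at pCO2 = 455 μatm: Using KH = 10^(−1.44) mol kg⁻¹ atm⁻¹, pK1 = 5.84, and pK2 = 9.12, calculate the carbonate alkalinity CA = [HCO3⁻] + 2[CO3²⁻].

CA = 4.69 mmol/kg

[CO2*] = KH · pCO2 = 10^(−1.44) × 455×10^-6 = 1.652×10^-5 mol/kg
α₀ = 1/(1 + K1/[H⁺] + K1K2/[H⁺]²) = 1/(1 + 10^+2.36 + 10^+1.44) = 0.003882
DIC = [CO2*]/α₀ = 1.652×10^-5 / 0.003882 = 4.256 mmol/kg
CA = (α₁ + 2α₂)·DIC = (0.8892 + 2×0.1069) × 4.256 = 4.69 mmol/kg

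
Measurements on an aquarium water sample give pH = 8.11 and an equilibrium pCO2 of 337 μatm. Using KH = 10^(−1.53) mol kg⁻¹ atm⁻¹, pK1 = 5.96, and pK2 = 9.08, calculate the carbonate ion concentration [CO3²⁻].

[CO3²⁻] = 0.151 mmol/kg

[CO2*] = KH · pCO2 = 10^(−1.53) × 337×10^-6 = 9.946×10^-6 mol/kg
α₀ = 1/(1 + K1/[H⁺] + K1K2/[H⁺]²) = 1/(1 + 10^+2.15 + 10^+1.18) = 0.006354
DIC = [CO2*]/α₀ = 9.946×10^-6 / 0.006354 = 1.565 mmol/kg
[CO3²⁻] = α₂·DIC; α₂ = 0.09617, so [CO3²⁻] = 0.09617 × 1.565 = 0.151 mmol/kg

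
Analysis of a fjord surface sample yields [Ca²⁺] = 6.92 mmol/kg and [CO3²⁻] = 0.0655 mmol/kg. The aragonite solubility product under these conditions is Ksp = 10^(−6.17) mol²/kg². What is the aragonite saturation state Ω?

Ω = 0.670

Ksp = 10^(−6.17) = 6.761×10^-7
Ω = [Ca²⁺][CO3²⁻]/Ksp = (6.92×10^-3)(0.0655×10^-3) / 6.761×10^-7 = 0.670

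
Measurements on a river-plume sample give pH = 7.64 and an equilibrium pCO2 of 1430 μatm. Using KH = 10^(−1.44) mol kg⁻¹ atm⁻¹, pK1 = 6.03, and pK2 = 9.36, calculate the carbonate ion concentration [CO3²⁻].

[CO2*] = KH · pCO2 = 10^(−1.44) × 1430×10^-6 = 5.192×10^-5 mol/kg
α₀ = 1/(1 + K1/[H⁺] + K1K2/[H⁺]²) = 1/(1 + 10^+1.61 + 10^-0.11) = 0.02352
DIC = [CO2*]/α₀ = 5.192×10^-5 / 0.02352 = 2.207 mmol/kg
[CO3²⁻] = α₂·DIC; α₂ = 0.01826, so [CO3²⁻] = 0.01826 × 2.207 = 0.0403 mmol/kg

[CO3²⁻] = 0.0403 mmol/kg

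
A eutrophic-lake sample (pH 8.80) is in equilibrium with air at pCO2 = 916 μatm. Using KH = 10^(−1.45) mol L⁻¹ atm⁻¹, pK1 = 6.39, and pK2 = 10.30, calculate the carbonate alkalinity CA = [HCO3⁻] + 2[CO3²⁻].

CA = 8.88 mmol/L

[CO2*] = KH · pCO2 = 10^(−1.45) × 916×10^-6 = 3.250×10^-5 mol/L
α₀ = 1/(1 + K1/[H⁺] + K1K2/[H⁺]²) = 1/(1 + 10^+2.41 + 10^+0.91) = 0.003757
DIC = [CO2*]/α₀ = 3.250×10^-5 / 0.003757 = 8.651 mmol/L
CA = (α₁ + 2α₂)·DIC = (0.9657 + 2×0.03054) × 8.651 = 8.88 mmol/L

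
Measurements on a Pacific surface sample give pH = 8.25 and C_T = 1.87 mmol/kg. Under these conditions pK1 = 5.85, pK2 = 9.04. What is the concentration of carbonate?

[CO3²⁻] = 0.260 mmol/kg

α₂ = 1 / (1 + [H⁺]/K2 + [H⁺]²/(K1K2)) = 1 / (1 + 10^+0.79 + 10^-1.61)
   = 1 / (1 + 6.1660 + 0.024547) = 1/7.1905 = 0.1391
[CO3²⁻] = α₂ × DIC = 0.1391 × 1.87 = 0.260 mmol/kg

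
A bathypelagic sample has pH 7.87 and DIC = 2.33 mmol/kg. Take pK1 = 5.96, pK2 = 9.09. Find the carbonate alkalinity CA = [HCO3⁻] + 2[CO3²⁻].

CA = 2.43 mmol/kg

CA = [HCO3⁻] + 2[CO3²⁻] = (α₁ + 2α₂)·DIC
At pH 7.87: [H⁺]/K1 = 10^-1.91 = 0.012303, K2/[H⁺] = 10^-1.22 = 0.060256
α₁ = 1/(1 + 0.012303 + 0.060256) = 1/1.0726 = 0.9323; α₂ = α₁·K2/[H⁺] = 0.05618
α₁ + 2α₂ = 1.0447
CA = 1.0447 × 2.33 = 2.43 mmol/kg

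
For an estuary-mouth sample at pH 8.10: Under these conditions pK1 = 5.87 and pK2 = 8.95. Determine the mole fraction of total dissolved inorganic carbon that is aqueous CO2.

α₀ = 0.00513

α₀ = 1 / (1 + K1/[H⁺] + K1K2/[H⁺]²) = 1 / (1 + 10^+2.23 + 10^+1.38)
   = 1 / (1 + 169.82 + 23.988) = 1/194.81 = 0.005133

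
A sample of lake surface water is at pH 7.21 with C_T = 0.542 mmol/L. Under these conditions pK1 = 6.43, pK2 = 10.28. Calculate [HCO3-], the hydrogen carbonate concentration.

[HCO3⁻] = 0.465 mmol/L

α₁ = 1 / (1 + [H⁺]/K1 + K2/[H⁺]) = 1 / (1 + 10^-0.78 + 10^-3.07)
   = 1 / (1 + 0.16596 + 0.00085114) = 1/1.1668 = 0.8570
[HCO3⁻] = α₁ × DIC = 0.8570 × 0.542 = 0.465 mmol/L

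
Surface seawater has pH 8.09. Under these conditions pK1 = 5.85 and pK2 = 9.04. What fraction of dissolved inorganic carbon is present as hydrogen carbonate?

α₁ = 1 / (1 + [H⁺]/K1 + K2/[H⁺]) = 1 / (1 + 10^-2.24 + 10^-0.95)
   = 1 / (1 + 0.0057544 + 0.11220) = 1/1.1180 = 0.8945

α₁ = 0.894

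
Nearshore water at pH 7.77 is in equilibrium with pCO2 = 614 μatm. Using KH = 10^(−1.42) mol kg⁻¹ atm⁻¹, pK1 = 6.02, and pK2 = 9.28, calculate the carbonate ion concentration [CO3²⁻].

[CO3²⁻] = 0.0406 mmol/kg

[CO2*] = KH · pCO2 = 10^(−1.42) × 614×10^-6 = 2.334×10^-5 mol/kg
α₀ = 1/(1 + K1/[H⁺] + K1K2/[H⁺]²) = 1/(1 + 10^+1.75 + 10^+0.24) = 0.01696
DIC = [CO2*]/α₀ = 2.334×10^-5 / 0.01696 = 1.377 mmol/kg
[CO3²⁻] = α₂·DIC; α₂ = 0.02947, so [CO3²⁻] = 0.02947 × 1.377 = 0.0406 mmol/kg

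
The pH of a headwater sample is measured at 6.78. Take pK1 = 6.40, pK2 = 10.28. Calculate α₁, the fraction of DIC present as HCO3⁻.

α₁ = 0.706

α₁ = 1 / (1 + [H⁺]/K1 + K2/[H⁺]) = 1 / (1 + 10^-0.38 + 10^-3.50)
   = 1 / (1 + 0.41687 + 0.00031623) = 1/1.4172 = 0.7056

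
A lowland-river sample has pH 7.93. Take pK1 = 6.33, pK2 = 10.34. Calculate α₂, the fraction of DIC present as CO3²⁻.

α₂ = 1 / (1 + [H⁺]/K2 + [H⁺]²/(K1K2)) = 1 / (1 + 10^+2.41 + 10^+0.81)
   = 1 / (1 + 257.04 + 6.4565) = 1/264.50 = 0.003781

α₂ = 0.00378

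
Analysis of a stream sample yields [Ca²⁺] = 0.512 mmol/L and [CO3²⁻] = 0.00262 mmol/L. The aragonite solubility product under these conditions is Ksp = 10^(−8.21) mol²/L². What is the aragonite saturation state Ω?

Ω = 0.218

Ksp = 10^(−8.21) = 6.166×10^-9
Ω = [Ca²⁺][CO3²⁻]/Ksp = (0.512×10^-3)(0.00262×10^-3) / 6.166×10^-9 = 0.218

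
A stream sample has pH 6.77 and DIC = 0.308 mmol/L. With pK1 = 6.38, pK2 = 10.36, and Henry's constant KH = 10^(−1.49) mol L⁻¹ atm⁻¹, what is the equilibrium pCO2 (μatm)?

α₀ = 1 / (1 + K1/[H⁺] + K1K2/[H⁺]²) = 1 / (1 + 10^+0.39 + 10^-3.20)
   = 1 / (1 + 2.4547 + 0.00063096) = 1/3.4553 = 0.2894
[CO2*] = α₀ × DIC = 0.2894 × 0.308 = 0.08914 mmol/L
pCO2 = [CO2*]/KH = 8.914×10^-5 / 3.236×10^-2 = 2750 μatm

pCO2 = 2750 μatm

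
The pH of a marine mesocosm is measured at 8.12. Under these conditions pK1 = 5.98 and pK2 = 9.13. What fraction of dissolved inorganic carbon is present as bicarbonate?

α₁ = 0.905

α₁ = 1 / (1 + [H⁺]/K1 + K2/[H⁺]) = 1 / (1 + 10^-2.14 + 10^-1.01)
   = 1 / (1 + 0.0072444 + 0.097724) = 1/1.1050 = 0.9050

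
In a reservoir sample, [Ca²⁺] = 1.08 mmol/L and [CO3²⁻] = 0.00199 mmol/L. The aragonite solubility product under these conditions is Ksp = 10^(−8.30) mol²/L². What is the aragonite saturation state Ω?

Ksp = 10^(−8.30) = 5.012×10^-9
Ω = [Ca²⁺][CO3²⁻]/Ksp = (1.08×10^-3)(0.00199×10^-3) / 5.012×10^-9 = 0.429

Ω = 0.429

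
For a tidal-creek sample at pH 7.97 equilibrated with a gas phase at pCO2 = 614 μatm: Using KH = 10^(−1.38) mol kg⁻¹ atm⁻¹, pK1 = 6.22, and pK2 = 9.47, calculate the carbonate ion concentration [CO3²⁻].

[CO2*] = KH · pCO2 = 10^(−1.38) × 614×10^-6 = 2.560×10^-5 mol/kg
α₀ = 1/(1 + K1/[H⁺] + K1K2/[H⁺]²) = 1/(1 + 10^+1.75 + 10^+0.25) = 0.01695
DIC = [CO2*]/α₀ = 2.560×10^-5 / 0.01695 = 1.510 mmol/kg
[CO3²⁻] = α₂·DIC; α₂ = 0.03013, so [CO3²⁻] = 0.03013 × 1.510 = 0.0455 mmol/kg

[CO3²⁻] = 0.0455 mmol/kg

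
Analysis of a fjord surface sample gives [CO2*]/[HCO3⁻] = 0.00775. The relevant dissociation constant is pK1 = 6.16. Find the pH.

From K1 = [H⁺][HCO3⁻]/[CO2*]:  pH = pK1 − log₁₀([CO2*]/[HCO3⁻])
log₁₀(0.00775) = -2.111
pH = 6.16 − (-2.111) = 8.27

pH = 8.27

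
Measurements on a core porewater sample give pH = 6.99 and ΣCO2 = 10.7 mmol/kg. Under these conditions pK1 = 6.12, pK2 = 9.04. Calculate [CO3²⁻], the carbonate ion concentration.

α₂ = 1 / (1 + [H⁺]/K2 + [H⁺]²/(K1K2)) = 1 / (1 + 10^+2.05 + 10^+1.18)
   = 1 / (1 + 112.20 + 15.136) = 1/128.34 = 0.007792
[CO3²⁻] = α₂ × DIC = 0.007792 × 10.7 = 0.0834 mmol/kg

[CO3²⁻] = 0.0834 mmol/kg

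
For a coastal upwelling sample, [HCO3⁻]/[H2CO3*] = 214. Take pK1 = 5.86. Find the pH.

pH = 8.19

From K1 = [H⁺][HCO3⁻]/[H2CO3*]:  pH = pK1 + log₁₀([HCO3⁻]/[H2CO3*])
log₁₀(214) = +2.330
pH = 5.86 + (+2.330) = 8.19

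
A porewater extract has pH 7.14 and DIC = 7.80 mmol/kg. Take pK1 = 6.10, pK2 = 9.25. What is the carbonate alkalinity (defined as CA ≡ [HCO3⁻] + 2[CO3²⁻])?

CA = [HCO3⁻] + 2[CO3²⁻] = (α₁ + 2α₂)·DIC
At pH 7.14: [H⁺]/K1 = 10^-1.04 = 0.091201, K2/[H⁺] = 10^-2.11 = 0.0077625
α₁ = 1/(1 + 0.091201 + 0.0077625) = 1/1.0990 = 0.9099; α₂ = α₁·K2/[H⁺] = 0.007063
α₁ + 2α₂ = 0.9241
CA = 0.9241 × 7.80 = 7.21 mmol/kg

CA = 7.21 mmol/kg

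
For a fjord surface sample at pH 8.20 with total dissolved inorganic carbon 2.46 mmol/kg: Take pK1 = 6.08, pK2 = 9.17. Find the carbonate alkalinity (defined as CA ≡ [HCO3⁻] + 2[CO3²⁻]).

CA = 2.68 mmol/kg

CA = [HCO3⁻] + 2[CO3²⁻] = (α₁ + 2α₂)·DIC
At pH 8.20: [H⁺]/K1 = 10^-2.12 = 0.0075858, K2/[H⁺] = 10^-0.97 = 0.10715
α₁ = 1/(1 + 0.0075858 + 0.10715) = 1/1.1147 = 0.8971; α₂ = α₁·K2/[H⁺] = 0.09612
α₁ + 2α₂ = 1.0893
CA = 1.0893 × 2.46 = 2.68 mmol/kg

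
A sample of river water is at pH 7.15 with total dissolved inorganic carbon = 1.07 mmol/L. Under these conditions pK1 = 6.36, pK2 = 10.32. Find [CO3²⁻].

α₂ = 1 / (1 + [H⁺]/K2 + [H⁺]²/(K1K2)) = 1 / (1 + 10^+3.17 + 10^+2.38)
   = 1 / (1 + 1479.1 + 239.88) = 1/1720.0 = 0.0005814
[CO3²⁻] = α₂ × DIC = 0.0005814 × 1.07 = 0.000622 mmol/L = 0.622 μmol/L

[CO3²⁻] = 0.622 μmol/L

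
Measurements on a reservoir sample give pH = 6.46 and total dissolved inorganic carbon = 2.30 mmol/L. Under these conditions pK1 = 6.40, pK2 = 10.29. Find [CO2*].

α₀ = 1 / (1 + K1/[H⁺] + K1K2/[H⁺]²) = 1 / (1 + 10^+0.06 + 10^-3.77)
   = 1 / (1 + 1.1482 + 0.00016982) = 1/2.1483 = 0.4655
[CO2*] = α₀ × DIC = 0.4655 × 2.30 = 1.07 mmol/L

[CO2*] = 1.07 mmol/L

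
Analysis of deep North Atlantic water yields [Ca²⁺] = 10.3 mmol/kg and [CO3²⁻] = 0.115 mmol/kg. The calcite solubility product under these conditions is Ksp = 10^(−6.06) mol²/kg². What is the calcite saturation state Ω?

Ω = 1.36

Ksp = 10^(−6.06) = 8.710×10^-7
Ω = [Ca²⁺][CO3²⁻]/Ksp = (10.3×10^-3)(0.115×10^-3) / 8.710×10^-7 = 1.36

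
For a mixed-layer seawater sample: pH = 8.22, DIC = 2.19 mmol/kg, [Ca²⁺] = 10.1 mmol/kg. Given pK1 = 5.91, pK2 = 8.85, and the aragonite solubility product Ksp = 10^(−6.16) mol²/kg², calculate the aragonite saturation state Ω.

Ω = 6.05

α₂ = 1 / (1 + [H⁺]/K2 + [H⁺]²/(K1K2)) = 1 / (1 + 10^+0.63 + 10^-1.68)
   = 1 / (1 + 4.2658 + 0.020893) = 1/5.2867 = 0.1892
[CO3²⁻] = α₂ × DIC = 0.1892 × 2.19 = 0.4142 mmol/kg
Ksp = 10^(−6.16) = 6.918×10^-7
Ω = [Ca²⁺][CO3²⁻]/Ksp = (10.1×10^-3)(4.142×10^-4) / 6.918×10^-7 = 6.05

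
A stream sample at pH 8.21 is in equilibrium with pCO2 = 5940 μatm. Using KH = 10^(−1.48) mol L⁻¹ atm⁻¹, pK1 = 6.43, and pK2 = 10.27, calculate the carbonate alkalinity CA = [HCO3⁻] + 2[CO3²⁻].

CA = 12.1 mmol/L

[CO2*] = KH · pCO2 = 10^(−1.48) × 5940×10^-6 = 1.967×10^-4 mol/L
α₀ = 1/(1 + K1/[H⁺] + K1K2/[H⁺]²) = 1/(1 + 10^+1.78 + 10^-0.28) = 0.01619
DIC = [CO2*]/α₀ = 1.967×10^-4 / 0.01619 = 12.15 mmol/L
CA = (α₁ + 2α₂)·DIC = (0.9753 + 2×0.008495) × 12.15 = 12.1 mmol/L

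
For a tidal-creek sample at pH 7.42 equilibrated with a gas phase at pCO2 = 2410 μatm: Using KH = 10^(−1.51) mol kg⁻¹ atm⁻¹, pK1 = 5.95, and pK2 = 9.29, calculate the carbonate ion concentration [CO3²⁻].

[CO2*] = KH · pCO2 = 10^(−1.51) × 2410×10^-6 = 7.448×10^-5 mol/kg
α₀ = 1/(1 + K1/[H⁺] + K1K2/[H⁺]²) = 1/(1 + 10^+1.47 + 10^-0.40) = 0.03235
DIC = [CO2*]/α₀ = 7.448×10^-5 / 0.03235 = 2.302 mmol/kg
[CO3²⁻] = α₂·DIC; α₂ = 0.01288, so [CO3²⁻] = 0.01288 × 2.302 = 0.0296 mmol/kg

[CO3²⁻] = 0.0296 mmol/kg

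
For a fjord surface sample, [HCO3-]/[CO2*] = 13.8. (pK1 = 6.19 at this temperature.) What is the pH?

From K1 = [H⁺][HCO3-]/[CO2*]:  pH = pK1 + log₁₀([HCO3-]/[CO2*])
log₁₀(13.8) = +1.140
pH = 6.19 + (+1.140) = 7.33

pH = 7.33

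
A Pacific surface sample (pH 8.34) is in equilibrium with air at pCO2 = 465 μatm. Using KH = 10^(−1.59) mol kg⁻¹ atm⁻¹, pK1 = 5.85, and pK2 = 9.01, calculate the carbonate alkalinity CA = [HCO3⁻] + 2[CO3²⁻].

CA = 5.27 mmol/kg

[CO2*] = KH · pCO2 = 10^(−1.59) × 465×10^-6 = 1.195×10^-5 mol/kg
α₀ = 1/(1 + K1/[H⁺] + K1K2/[H⁺]²) = 1/(1 + 10^+2.49 + 10^+1.82) = 0.002659
DIC = [CO2*]/α₀ = 1.195×10^-5 / 0.002659 = 4.495 mmol/kg
CA = (α₁ + 2α₂)·DIC = (0.8217 + 2×0.1757) × 4.495 = 5.27 mmol/kg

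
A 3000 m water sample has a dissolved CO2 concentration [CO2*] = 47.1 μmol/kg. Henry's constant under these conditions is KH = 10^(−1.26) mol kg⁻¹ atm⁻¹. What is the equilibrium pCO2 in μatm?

pCO2 = 857 μatm

KH = 10^(−1.26) = 5.495×10^-2 mol kg⁻¹ atm⁻¹
pCO2 = [CO2*]/KH = 47.1×10^-6 / 5.495×10^-2 = 8.57×10^-4 atm = 857 μatm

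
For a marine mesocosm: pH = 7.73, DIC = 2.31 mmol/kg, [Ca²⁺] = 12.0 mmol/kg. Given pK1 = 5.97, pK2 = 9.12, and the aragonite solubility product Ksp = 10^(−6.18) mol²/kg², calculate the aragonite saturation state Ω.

α₂ = 1 / (1 + [H⁺]/K2 + [H⁺]²/(K1K2)) = 1 / (1 + 10^+1.39 + 10^-0.37)
   = 1 / (1 + 24.547 + 0.42658) = 1/25.974 = 0.03850
[CO3²⁻] = α₂ × DIC = 0.03850 × 2.31 = 0.08894 mmol/kg
Ksp = 10^(−6.18) = 6.607×10^-7
Ω = [Ca²⁺][CO3²⁻]/Ksp = (12.0×10^-3)(8.894×10^-5) / 6.607×10^-7 = 1.62

Ω = 1.62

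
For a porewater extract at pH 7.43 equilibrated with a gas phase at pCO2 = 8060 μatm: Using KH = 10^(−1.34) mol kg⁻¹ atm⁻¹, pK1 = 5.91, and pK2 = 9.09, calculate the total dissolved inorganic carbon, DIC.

[CO2*] = KH · pCO2 = 10^(−1.34) × 8060×10^-6 = 3.684×10^-4 mol/kg
α₀ = 1/(1 + K1/[H⁺] + K1K2/[H⁺]²) = 1/(1 + 10^+1.52 + 10^-0.14) = 0.02870
DIC = [CO2*]/α₀ = 3.684×10^-4 / 0.02870 = 12.8 mmol/kg

DIC = 12.8 mmol/kg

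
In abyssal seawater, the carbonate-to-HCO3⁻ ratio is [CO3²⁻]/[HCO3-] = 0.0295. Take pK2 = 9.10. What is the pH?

From K2 = [H⁺][CO3²⁻]/[HCO3-]:  pH = pK2 + log₁₀([CO3²⁻]/[HCO3-])
log₁₀(0.0295) = -1.530
pH = 9.10 + (-1.530) = 7.57

pH = 7.57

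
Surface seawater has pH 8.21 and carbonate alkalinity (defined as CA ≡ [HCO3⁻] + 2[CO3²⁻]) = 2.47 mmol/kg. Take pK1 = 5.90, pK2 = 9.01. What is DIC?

CA = [HCO3⁻] + 2[CO3²⁻] = (α₁ + 2α₂)·DIC
At pH 8.21: [H⁺]/K1 = 10^-2.31 = 0.0048978, K2/[H⁺] = 10^-0.80 = 0.15849
α₁ = 1/(1 + 0.0048978 + 0.15849) = 1/1.1634 = 0.8596; α₂ = α₁·K2/[H⁺] = 0.1362
α₁ + 2α₂ = 1.1320
DIC = CA / (α₁ + 2α₂) = 2.47 / 1.1320 = 2.18 mmol/kg

DIC = 2.18 mmol/kg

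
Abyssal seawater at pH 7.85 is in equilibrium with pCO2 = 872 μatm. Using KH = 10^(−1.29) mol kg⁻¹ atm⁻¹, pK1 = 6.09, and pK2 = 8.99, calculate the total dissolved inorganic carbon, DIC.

[CO2*] = KH · pCO2 = 10^(−1.29) × 872×10^-6 = 4.472×10^-5 mol/kg
α₀ = 1/(1 + K1/[H⁺] + K1K2/[H⁺]²) = 1/(1 + 10^+1.76 + 10^+0.62) = 0.01595
DIC = [CO2*]/α₀ = 4.472×10^-5 / 0.01595 = 2.80 mmol/kg

DIC = 2.80 mmol/kg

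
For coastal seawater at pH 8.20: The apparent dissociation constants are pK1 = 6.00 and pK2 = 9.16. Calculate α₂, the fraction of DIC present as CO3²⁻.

α₂ = 1 / (1 + [H⁺]/K2 + [H⁺]²/(K1K2)) = 1 / (1 + 10^+0.96 + 10^-1.24)
   = 1 / (1 + 9.1201 + 0.057544) = 1/10.178 = 0.09825

α₂ = 0.0983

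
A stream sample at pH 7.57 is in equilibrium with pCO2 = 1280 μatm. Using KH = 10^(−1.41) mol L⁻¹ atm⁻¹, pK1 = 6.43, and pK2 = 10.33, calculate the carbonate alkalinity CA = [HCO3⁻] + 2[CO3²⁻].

CA = 0.690 mmol/L

[CO2*] = KH · pCO2 = 10^(−1.41) × 1280×10^-6 = 4.980×10^-5 mol/L
α₀ = 1/(1 + K1/[H⁺] + K1K2/[H⁺]²) = 1/(1 + 10^+1.14 + 10^-1.62) = 0.06744
DIC = [CO2*]/α₀ = 4.980×10^-5 / 0.06744 = 0.7384 mmol/L
CA = (α₁ + 2α₂)·DIC = (0.9309 + 2×0.001618) × 0.7384 = 0.690 mmol/L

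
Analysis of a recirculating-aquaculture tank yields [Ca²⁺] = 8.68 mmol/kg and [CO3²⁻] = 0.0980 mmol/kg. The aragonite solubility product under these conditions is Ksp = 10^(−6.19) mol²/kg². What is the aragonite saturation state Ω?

Ω = 1.32

Ksp = 10^(−6.19) = 6.457×10^-7
Ω = [Ca²⁺][CO3²⁻]/Ksp = (8.68×10^-3)(0.0980×10^-3) / 6.457×10^-7 = 1.32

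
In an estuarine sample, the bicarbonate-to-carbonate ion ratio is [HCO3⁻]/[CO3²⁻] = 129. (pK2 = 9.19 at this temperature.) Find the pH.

pH = 7.08

From K2 = [H⁺][CO3²⁻]/[HCO3⁻]:  pH = pK2 − log₁₀([HCO3⁻]/[CO3²⁻])
log₁₀(129) = +2.111
pH = 9.19 − (+2.111) = 7.08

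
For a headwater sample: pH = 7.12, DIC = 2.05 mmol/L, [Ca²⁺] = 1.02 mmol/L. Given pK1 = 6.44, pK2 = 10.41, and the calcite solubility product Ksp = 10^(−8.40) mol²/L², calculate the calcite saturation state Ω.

Ω = 0.223

α₂ = 1 / (1 + [H⁺]/K2 + [H⁺]²/(K1K2)) = 1 / (1 + 10^+3.29 + 10^+2.61)
   = 1 / (1 + 1949.8 + 407.38) = 1/2358.2 = 0.0004240
[CO3²⁻] = α₂ × DIC = 0.0004240 × 2.05 = 0.0008693 mmol/L = 0.8693 μmol/L
Ksp = 10^(−8.40) = 3.981×10^-9
Ω = [Ca²⁺][CO3²⁻]/Ksp = (1.02×10^-3)(8.693×10^-7) / 3.981×10^-9 = 0.223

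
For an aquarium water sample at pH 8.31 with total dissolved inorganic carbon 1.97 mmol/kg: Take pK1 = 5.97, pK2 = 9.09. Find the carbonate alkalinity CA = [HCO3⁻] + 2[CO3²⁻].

CA = [HCO3⁻] + 2[CO3²⁻] = (α₁ + 2α₂)·DIC
At pH 8.31: [H⁺]/K1 = 10^-2.34 = 0.0045709, K2/[H⁺] = 10^-0.78 = 0.16596
α₁ = 1/(1 + 0.0045709 + 0.16596) = 1/1.1705 = 0.8543; α₂ = α₁·K2/[H⁺] = 0.1418
α₁ + 2α₂ = 1.1379
CA = 1.1379 × 1.97 = 2.24 mmol/kg

CA = 2.24 mmol/kg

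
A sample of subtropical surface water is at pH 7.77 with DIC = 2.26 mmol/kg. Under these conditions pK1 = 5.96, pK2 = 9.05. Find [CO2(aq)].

[CO2*] = 0.0328 mmol/kg

α₀ = 1 / (1 + K1/[H⁺] + K1K2/[H⁺]²) = 1 / (1 + 10^+1.81 + 10^+0.53)
   = 1 / (1 + 64.565 + 3.3884) = 1/68.954 = 0.01450
[CO2*] = α₀ × DIC = 0.01450 × 2.26 = 0.0328 mmol/kg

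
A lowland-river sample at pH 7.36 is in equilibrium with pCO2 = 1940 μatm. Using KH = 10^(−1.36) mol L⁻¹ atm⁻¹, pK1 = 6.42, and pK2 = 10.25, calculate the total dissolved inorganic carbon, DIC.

[CO2*] = KH · pCO2 = 10^(−1.36) × 1940×10^-6 = 8.468×10^-5 mol/L
α₀ = 1/(1 + K1/[H⁺] + K1K2/[H⁺]²) = 1/(1 + 10^+0.94 + 10^-1.95) = 0.1029
DIC = [CO2*]/α₀ = 8.468×10^-5 / 0.1029 = 0.823 mmol/L

DIC = 0.823 mmol/L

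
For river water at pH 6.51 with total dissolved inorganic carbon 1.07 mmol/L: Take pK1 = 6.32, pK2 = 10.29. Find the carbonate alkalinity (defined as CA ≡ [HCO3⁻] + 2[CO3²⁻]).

CA = 0.650 mmol/L

CA = [HCO3⁻] + 2[CO3²⁻] = (α₁ + 2α₂)·DIC
At pH 6.51: [H⁺]/K1 = 10^-0.19 = 0.64565, K2/[H⁺] = 10^-3.78 = 0.00016596
α₁ = 1/(1 + 0.64565 + 0.00016596) = 1/1.6458 = 0.6076; α₂ = α₁·K2/[H⁺] = 0.0001008
α₁ + 2α₂ = 0.6078
CA = 0.6078 × 1.07 = 0.650 mmol/L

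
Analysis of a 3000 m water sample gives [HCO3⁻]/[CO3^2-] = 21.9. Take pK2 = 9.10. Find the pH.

pH = 7.76

From K2 = [H⁺][CO3^2-]/[HCO3⁻]:  pH = pK2 − log₁₀([HCO3⁻]/[CO3^2-])
log₁₀(21.9) = +1.340
pH = 9.10 − (+1.340) = 7.76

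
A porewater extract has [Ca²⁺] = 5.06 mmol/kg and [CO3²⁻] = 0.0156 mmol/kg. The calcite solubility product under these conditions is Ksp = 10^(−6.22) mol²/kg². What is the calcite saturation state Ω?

Ω = 0.131

Ksp = 10^(−6.22) = 6.026×10^-7
Ω = [Ca²⁺][CO3²⁻]/Ksp = (5.06×10^-3)(0.0156×10^-3) / 6.026×10^-7 = 0.131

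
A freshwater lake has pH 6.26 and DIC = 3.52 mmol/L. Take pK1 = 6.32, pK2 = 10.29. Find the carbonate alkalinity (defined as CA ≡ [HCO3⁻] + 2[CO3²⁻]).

CA = [HCO3⁻] + 2[CO3²⁻] = (α₁ + 2α₂)·DIC
At pH 6.26: [H⁺]/K1 = 10^0.06 = 1.1482, K2/[H⁺] = 10^-4.03 = 9.3325×10^-5
α₁ = 1/(1 + 1.1482 + 9.3325×10^-5) = 1/2.1482 = 0.4655; α₂ = α₁·K2/[H⁺] = 4.344×10^-5
α₁ + 2α₂ = 0.4656
CA = 0.4656 × 3.52 = 1.64 mmol/L

CA = 1.64 mmol/L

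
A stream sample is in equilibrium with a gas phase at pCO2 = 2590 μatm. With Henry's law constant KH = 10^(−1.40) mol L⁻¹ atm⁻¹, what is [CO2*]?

[CO2*] = 103 μmol/L

KH = 10^(−1.40) = 3.981×10^-2 mol L⁻¹ atm⁻¹
[CO2*] = KH · pCO2 = 3.981×10^-2 × 2590×10^-6 atm = 1.03×10^-4 mol/L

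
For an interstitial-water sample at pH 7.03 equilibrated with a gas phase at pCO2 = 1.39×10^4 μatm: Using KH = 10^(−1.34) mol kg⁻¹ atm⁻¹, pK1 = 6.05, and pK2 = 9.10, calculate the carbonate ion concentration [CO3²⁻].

[CO3²⁻] = 0.0516 mmol/kg

[CO2*] = KH · pCO2 = 10^(−1.34) × 1.39×10^4×10^-6 = 6.354×10^-4 mol/kg
α₀ = 1/(1 + K1/[H⁺] + K1K2/[H⁺]²) = 1/(1 + 10^+0.98 + 10^-1.09) = 0.09406
DIC = [CO2*]/α₀ = 6.354×10^-4 / 0.09406 = 6.755 mmol/kg
[CO3²⁻] = α₂·DIC; α₂ = 0.007646, so [CO3²⁻] = 0.007646 × 6.755 = 0.0516 mmol/kg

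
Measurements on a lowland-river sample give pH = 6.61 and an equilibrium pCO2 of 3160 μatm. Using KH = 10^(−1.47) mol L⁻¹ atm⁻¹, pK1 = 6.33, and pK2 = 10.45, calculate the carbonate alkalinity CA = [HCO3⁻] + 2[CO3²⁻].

CA = 0.204 mmol/L

[CO2*] = KH · pCO2 = 10^(−1.47) × 3160×10^-6 = 1.071×10^-4 mol/L
α₀ = 1/(1 + K1/[H⁺] + K1K2/[H⁺]²) = 1/(1 + 10^+0.28 + 10^-3.56) = 0.3441
DIC = [CO2*]/α₀ = 1.071×10^-4 / 0.3441 = 0.3111 mmol/L
CA = (α₁ + 2α₂)·DIC = (0.6558 + 2×9.479×10^-5) × 0.3111 = 0.204 mmol/L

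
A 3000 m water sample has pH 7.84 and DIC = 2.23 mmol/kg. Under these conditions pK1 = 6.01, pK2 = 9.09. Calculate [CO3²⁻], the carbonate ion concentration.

[CO3²⁻] = 0.117 mmol/kg

α₂ = 1 / (1 + [H⁺]/K2 + [H⁺]²/(K1K2)) = 1 / (1 + 10^+1.25 + 10^-0.58)
   = 1 / (1 + 17.783 + 0.26303) = 1/19.046 = 0.05250
[CO3²⁻] = α₂ × DIC = 0.05250 × 2.23 = 0.117 mmol/kg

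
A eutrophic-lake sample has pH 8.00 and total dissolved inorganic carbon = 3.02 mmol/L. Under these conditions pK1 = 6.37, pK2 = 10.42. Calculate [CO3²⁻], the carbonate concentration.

[CO3²⁻] = 11.2 μmol/L

α₂ = 1 / (1 + [H⁺]/K2 + [H⁺]²/(K1K2)) = 1 / (1 + 10^+2.42 + 10^+0.79)
   = 1 / (1 + 263.03 + 6.1660) = 1/270.19 = 0.003701
[CO3²⁻] = α₂ × DIC = 0.003701 × 3.02 = 0.0112 mmol/L = 11.2 μmol/L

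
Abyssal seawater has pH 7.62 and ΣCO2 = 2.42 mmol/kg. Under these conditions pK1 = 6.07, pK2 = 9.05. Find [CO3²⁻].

α₂ = 1 / (1 + [H⁺]/K2 + [H⁺]²/(K1K2)) = 1 / (1 + 10^+1.43 + 10^-0.12)
   = 1 / (1 + 26.915 + 0.75858) = 1/28.674 = 0.03487
[CO3²⁻] = α₂ × DIC = 0.03487 × 2.42 = 0.0844 mmol/kg

[CO3²⁻] = 0.0844 mmol/kg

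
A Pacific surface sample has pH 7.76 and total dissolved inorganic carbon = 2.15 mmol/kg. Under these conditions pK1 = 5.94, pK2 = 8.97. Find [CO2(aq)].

[CO2*] = 0.0302 mmol/kg

α₀ = 1 / (1 + K1/[H⁺] + K1K2/[H⁺]²) = 1 / (1 + 10^+1.82 + 10^+0.61)
   = 1 / (1 + 66.069 + 4.0738) = 1/71.143 = 0.01406
[CO2*] = α₀ × DIC = 0.01406 × 2.15 = 0.0302 mmol/kg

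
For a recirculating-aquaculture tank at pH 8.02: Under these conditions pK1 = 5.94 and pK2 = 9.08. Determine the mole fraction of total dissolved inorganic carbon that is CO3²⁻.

α₂ = 0.0795

α₂ = 1 / (1 + [H⁺]/K2 + [H⁺]²/(K1K2)) = 1 / (1 + 10^+1.06 + 10^-1.02)
   = 1 / (1 + 11.482 + 0.095499) = 1/12.577 = 0.07951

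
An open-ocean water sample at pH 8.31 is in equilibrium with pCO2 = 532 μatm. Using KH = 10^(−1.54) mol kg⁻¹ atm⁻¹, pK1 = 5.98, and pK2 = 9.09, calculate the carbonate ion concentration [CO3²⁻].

[CO2*] = KH · pCO2 = 10^(−1.54) × 532×10^-6 = 1.534×10^-5 mol/kg
α₀ = 1/(1 + K1/[H⁺] + K1K2/[H⁺]²) = 1/(1 + 10^+2.33 + 10^+1.55) = 0.003996
DIC = [CO2*]/α₀ = 1.534×10^-5 / 0.003996 = 3.840 mmol/kg
[CO3²⁻] = α₂·DIC; α₂ = 0.1418, so [CO3²⁻] = 0.1418 × 3.840 = 0.544 mmol/kg

[CO3²⁻] = 0.544 mmol/kg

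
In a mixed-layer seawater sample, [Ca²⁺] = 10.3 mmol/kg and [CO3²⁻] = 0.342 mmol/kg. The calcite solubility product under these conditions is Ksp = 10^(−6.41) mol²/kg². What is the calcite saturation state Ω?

Ω = 9.05

Ksp = 10^(−6.41) = 3.890×10^-7
Ω = [Ca²⁺][CO3²⁻]/Ksp = (10.3×10^-3)(0.342×10^-3) / 3.890×10^-7 = 9.05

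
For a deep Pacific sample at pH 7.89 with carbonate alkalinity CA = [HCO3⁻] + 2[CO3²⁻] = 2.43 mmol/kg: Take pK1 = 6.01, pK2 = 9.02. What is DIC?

CA = [HCO3⁻] + 2[CO3²⁻] = (α₁ + 2α₂)·DIC
At pH 7.89: [H⁺]/K1 = 10^-1.88 = 0.013183, K2/[H⁺] = 10^-1.13 = 0.074131
α₁ = 1/(1 + 0.013183 + 0.074131) = 1/1.0873 = 0.9197; α₂ = α₁·K2/[H⁺] = 0.06818
α₁ + 2α₂ = 1.0561
DIC = CA / (α₁ + 2α₂) = 2.43 / 1.0561 = 2.30 mmol/kg

DIC = 2.30 mmol/kg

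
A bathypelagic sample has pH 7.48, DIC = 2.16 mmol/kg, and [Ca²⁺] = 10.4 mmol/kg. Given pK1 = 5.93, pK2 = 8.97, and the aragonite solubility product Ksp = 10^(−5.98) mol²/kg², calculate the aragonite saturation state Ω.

Ω = 0.655

α₂ = 1 / (1 + [H⁺]/K2 + [H⁺]²/(K1K2)) = 1 / (1 + 10^+1.49 + 10^-0.06)
   = 1 / (1 + 30.903 + 0.87096) = 1/32.774 = 0.03051
[CO3²⁻] = α₂ × DIC = 0.03051 × 2.16 = 0.06591 mmol/kg
Ksp = 10^(−5.98) = 1.047×10^-6
Ω = [Ca²⁺][CO3²⁻]/Ksp = (10.4×10^-3)(6.591×10^-5) / 1.047×10^-6 = 0.655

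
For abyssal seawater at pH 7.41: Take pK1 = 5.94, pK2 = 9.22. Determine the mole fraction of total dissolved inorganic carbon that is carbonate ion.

α₂ = 1 / (1 + [H⁺]/K2 + [H⁺]²/(K1K2)) = 1 / (1 + 10^+1.81 + 10^+0.34)
   = 1 / (1 + 64.565 + 2.1878) = 1/67.753 = 0.01476

α₂ = 0.0148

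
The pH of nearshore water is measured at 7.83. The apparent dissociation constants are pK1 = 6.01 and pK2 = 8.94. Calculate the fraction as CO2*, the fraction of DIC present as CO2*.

α₀ = 0.0139

α₀ = 1 / (1 + K1/[H⁺] + K1K2/[H⁺]²) = 1 / (1 + 10^+1.82 + 10^+0.71)
   = 1 / (1 + 66.069 + 5.1286) = 1/72.198 = 0.01385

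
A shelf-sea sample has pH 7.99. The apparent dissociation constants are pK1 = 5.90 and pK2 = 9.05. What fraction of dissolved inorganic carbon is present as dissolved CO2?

α₀ = 0.00742

α₀ = 1 / (1 + K1/[H⁺] + K1K2/[H⁺]²) = 1 / (1 + 10^+2.09 + 10^+1.03)
   = 1 / (1 + 123.03 + 10.715) = 1/134.74 = 0.007422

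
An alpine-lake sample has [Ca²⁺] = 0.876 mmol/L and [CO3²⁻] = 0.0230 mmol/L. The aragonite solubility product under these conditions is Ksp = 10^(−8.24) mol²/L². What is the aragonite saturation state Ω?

Ksp = 10^(−8.24) = 5.754×10^-9
Ω = [Ca²⁺][CO3²⁻]/Ksp = (0.876×10^-3)(0.0230×10^-3) / 5.754×10^-9 = 3.50

Ω = 3.50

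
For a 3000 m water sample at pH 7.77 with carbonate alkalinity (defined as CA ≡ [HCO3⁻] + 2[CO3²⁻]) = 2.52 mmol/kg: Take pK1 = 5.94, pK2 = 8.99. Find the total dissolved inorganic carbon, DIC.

CA = [HCO3⁻] + 2[CO3²⁻] = (α₁ + 2α₂)·DIC
At pH 7.77: [H⁺]/K1 = 10^-1.83 = 0.014791, K2/[H⁺] = 10^-1.22 = 0.060256
α₁ = 1/(1 + 0.014791 + 0.060256) = 1/1.0750 = 0.9302; α₂ = α₁·K2/[H⁺] = 0.05605
α₁ + 2α₂ = 1.0423
DIC = CA / (α₁ + 2α₂) = 2.52 / 1.0423 = 2.42 mmol/kg

DIC = 2.42 mmol/kg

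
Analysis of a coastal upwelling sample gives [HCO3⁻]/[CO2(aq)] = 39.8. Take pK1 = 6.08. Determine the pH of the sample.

pH = 7.68

From K1 = [H⁺][HCO3⁻]/[CO2(aq)]:  pH = pK1 + log₁₀([HCO3⁻]/[CO2(aq)])
log₁₀(39.8) = +1.600
pH = 6.08 + (+1.600) = 7.68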